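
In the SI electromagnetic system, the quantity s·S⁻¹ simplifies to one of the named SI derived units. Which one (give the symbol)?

H

S = kg⁻¹·m⁻²·s³·A².
So S⁻¹ = kg·m²·s⁻³·A⁻².
Combining: s·S⁻¹ = s · (kg·m²·s⁻³·A⁻²) = kg·m²·s⁻²·A⁻².
kg·m²·s⁻²·A⁻² is the base-SI form of the henry.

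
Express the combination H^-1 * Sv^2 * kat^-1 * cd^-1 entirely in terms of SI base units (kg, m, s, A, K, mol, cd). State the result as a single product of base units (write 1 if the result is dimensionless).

kg⁻¹·m²·s⁻¹·A²·mol⁻¹·cd⁻¹

H = Wb/A (inductance = flux per current),
    = kg·m²·s⁻²·A⁻².
So H⁻¹ = kg⁻¹·m⁻²·s²·A².
Sv = J/kg (equivalent dose = energy per mass),
    = m²·s⁻².
So Sv² = m⁴·s⁻⁴.
kat = mol/s = s⁻¹·mol (catalytic activity).
So kat⁻¹ = s·mol⁻¹.
Combining: H⁻¹·Sv²·kat⁻¹·cd⁻¹ = (kg⁻¹·m⁻²·s²·A²) · (m⁴·s⁻⁴) · (s·mol⁻¹) · cd⁻¹ = kg⁻¹·m²·s⁻¹·A²·mol⁻¹·cd⁻¹.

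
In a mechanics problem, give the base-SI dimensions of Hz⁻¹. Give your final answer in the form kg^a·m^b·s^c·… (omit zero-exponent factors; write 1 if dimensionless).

s

Hz = 1/s = s⁻¹ (frequency is cycles per second).
So Hz⁻¹ = s.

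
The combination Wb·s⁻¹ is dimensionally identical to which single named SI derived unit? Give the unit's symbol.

V

Wb = kg·m²·s⁻²·A⁻¹.
Combining: Wb·s⁻¹ = (kg·m²·s⁻²·A⁻¹) · s⁻¹ = kg·m²·s⁻³·A⁻¹.
kg·m²·s⁻³·A⁻¹ is the base-SI form of the volt.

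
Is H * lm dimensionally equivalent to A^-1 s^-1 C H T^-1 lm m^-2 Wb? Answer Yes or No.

Yes

Left side:
  H = Wb/A (inductance = flux per current),
      = kg·m²·s⁻²·A⁻².
  lm = cd·sr = cd (luminous flux; sr is dimensionless).
  Combining: H·lm = (kg·m²·s⁻²·A⁻²) · cd = kg·m²·s⁻²·A⁻²·cd.
Right side:
  C = s·A.
  H = kg·m²·s⁻²·A⁻².
  T = kg·s⁻²·A⁻¹.
  So T⁻¹ = kg⁻¹·s²·A.
  lm = cd.
  Wb = kg·m²·s⁻²·A⁻¹.
  Combining: A⁻¹·s⁻¹·C·H·T⁻¹·lm·m⁻²·Wb = A⁻¹ · s⁻¹ · (s·A) · (kg·m²·s⁻²·A⁻²) · (kg⁻¹·s²·A) · cd · m⁻² · (kg·m²·s⁻²·A⁻¹) = kg·m²·s⁻²·A⁻²·cd.
Both reduce to kg·m²·s⁻²·A⁻²·cd.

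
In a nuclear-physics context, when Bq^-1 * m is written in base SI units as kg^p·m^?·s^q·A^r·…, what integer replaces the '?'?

1

Bq = 1/s = s⁻¹ (activity is decays per second).
So Bq⁻¹ = s.
Combining: Bq⁻¹·m = s · m = m·s.
The exponent of m is 1.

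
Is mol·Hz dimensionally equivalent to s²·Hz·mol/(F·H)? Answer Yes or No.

Yes

Left side:
  Hz = 1/s = s⁻¹ (frequency is cycles per second).
  Combining: mol·Hz = mol · s⁻¹ = s⁻¹·mol.
Right side:
  Hz = 1/s = s⁻¹ (frequency is cycles per second).
  F = C/V (capacitance = charge per voltage),
      = A·s/(kg·m²·s⁻³·A⁻¹) (substituting C and V),
      = kg⁻¹·m⁻²·s⁴·A².
  So F⁻¹ = kg·m²·s⁻⁴·A⁻².
  H = Wb/A (inductance = flux per current),
      = kg·m²·s⁻²·A⁻².
  So H⁻¹ = kg⁻¹·m⁻²·s²·A².
  Combining: s²·Hz·F⁻¹·mol·H⁻¹ = s² · s⁻¹ · (kg·m²·s⁻⁴·A⁻²) · mol · (kg⁻¹·m⁻²·s²·A²) = s⁻¹·mol.
Both reduce to s⁻¹·mol.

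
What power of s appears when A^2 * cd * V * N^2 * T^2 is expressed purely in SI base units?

V = W/A (potential = power per current),
    = kg·m²·s⁻³·A⁻¹.
N = kg·m/s² = kg·m·s⁻² (force = mass × acceleration).
So N² = kg²·m²·s⁻⁴.
T = Wb/m² (flux density = flux per area),
    = kg·s⁻²·A⁻¹.
So T² = kg²·s⁻⁴·A⁻².
Combining: A²·cd·V·N²·T² = A² · cd · (kg·m²·s⁻³·A⁻¹) · (kg²·m²·s⁻⁴) · (kg²·s⁻⁴·A⁻²) = kg⁵·m⁴·s⁻¹¹·A⁻¹·cd.
The exponent of s is -11.

-11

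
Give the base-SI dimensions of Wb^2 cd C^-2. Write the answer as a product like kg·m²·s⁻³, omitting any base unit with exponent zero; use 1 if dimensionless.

Wb = kg·m²·s⁻²·A⁻¹.
So Wb² = kg²·m⁴·s⁻⁴·A⁻².
C = s·A.
So C⁻² = s⁻²·A⁻².
Combining: Wb²·cd·C⁻² = (kg²·m⁴·s⁻⁴·A⁻²) · cd · (s⁻²·A⁻²) = kg²·m⁴·s⁻⁶·A⁻⁴·cd.

kg²·m⁴·s⁻⁶·A⁻⁴·cd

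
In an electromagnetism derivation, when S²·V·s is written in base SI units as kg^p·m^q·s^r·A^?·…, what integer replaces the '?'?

3

S = 1/Ω (conductance is reciprocal resistance),
    = kg⁻¹·m⁻²·s³·A².
So S² = kg⁻²·m⁻⁴·s⁶·A⁴.
V = W/A (potential = power per current),
    = kg·m²·s⁻³·A⁻¹.
Combining: S²·V·s = (kg⁻²·m⁻⁴·s⁶·A⁴) · (kg·m²·s⁻³·A⁻¹) · s = kg⁻¹·m⁻²·s⁴·A³.
The exponent of A is 3.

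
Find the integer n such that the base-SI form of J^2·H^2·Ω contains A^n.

-6

J = N·m (work = force × distance),
    = kg·m²·s⁻².
So J² = kg²·m⁴·s⁻⁴.
H = Wb/A (inductance = flux per current),
    = kg·m²·s⁻²·A⁻².
So H² = kg²·m⁴·s⁻⁴·A⁻⁴.
Ω = V/A (resistance = voltage per current),
    = kg·m²·s⁻³·A⁻².
Combining: J²·H²·Ω = (kg²·m⁴·s⁻⁴) · (kg²·m⁴·s⁻⁴·A⁻⁴) · (kg·m²·s⁻³·A⁻²) = kg⁵·m¹⁰·s⁻¹¹·A⁻⁶.
The exponent of A is -6.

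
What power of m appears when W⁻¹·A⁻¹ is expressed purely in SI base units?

-2

W = kg·m²·s⁻³.
So W⁻¹ = kg⁻¹·m⁻²·s³.
Combining: W⁻¹·A⁻¹ = (kg⁻¹·m⁻²·s³) · A⁻¹ = kg⁻¹·m⁻²·s³·A⁻¹.
The exponent of m is -2.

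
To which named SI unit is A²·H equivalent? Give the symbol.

J

H = Wb/A (inductance = flux per current),
    = kg·m²·s⁻²·A⁻².
Combining: A²·H = A² · (kg·m²·s⁻²·A⁻²) = kg·m²·s⁻².
kg·m²·s⁻² is the base-SI form of the joule.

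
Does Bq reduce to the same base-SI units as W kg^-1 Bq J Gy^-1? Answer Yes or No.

No

Left side:
  Bq = s⁻¹.
Right side:
  W = J/s (power = energy per time),
      = kg·m²·s⁻³.
  Bq = 1/s = s⁻¹ (activity is decays per second).
  J = N·m (work = force × distance),
      = kg·m²·s⁻².
  Gy = J/kg (absorbed dose = energy per mass),
      = m²·s⁻².
  So Gy⁻¹ = m⁻²·s².
  Combining: W·kg⁻¹·Bq·J·Gy⁻¹ = (kg·m²·s⁻³) · kg⁻¹ · s⁻¹ · (kg·m²·s⁻²) · (m⁻²·s²) = kg·m²·s⁻⁴.
Left is s⁻¹; right is kg·m²·s⁻⁴ — different.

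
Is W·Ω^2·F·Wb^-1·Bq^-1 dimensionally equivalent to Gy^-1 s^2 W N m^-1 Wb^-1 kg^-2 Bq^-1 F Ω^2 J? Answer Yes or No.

Left side:
  W = kg·m²·s⁻³.
  Ω = kg·m²·s⁻³·A⁻².
  So Ω² = kg²·m⁴·s⁻⁶·A⁻⁴.
  F = kg⁻¹·m⁻²·s⁴·A².
  Wb = kg·m²·s⁻²·A⁻¹.
  So Wb⁻¹ = kg⁻¹·m⁻²·s²·A.
  Bq = s⁻¹.
  So Bq⁻¹ = s.
  Combining: W·Ω²·F·Wb⁻¹·Bq⁻¹ = (kg·m²·s⁻³) · (kg²·m⁴·s⁻⁶·A⁻⁴) · (kg⁻¹·m⁻²·s⁴·A²) · (kg⁻¹·m⁻²·s²·A) · s = kg·m²·s⁻²·A⁻¹.
Right side:
  Gy = J/kg (absorbed dose = energy per mass),
      = m²·s⁻².
  So Gy⁻¹ = m⁻²·s².
  W = J/s (power = energy per time),
      = kg·m²·s⁻³.
  N = kg·m/s² = kg·m·s⁻² (force = mass × acceleration).
  Wb = V·s (flux: a volt is a weber per second),
      = kg·m²·s⁻²·A⁻¹.
  So Wb⁻¹ = kg⁻¹·m⁻²·s²·A.
  Bq = 1/s = s⁻¹ (activity is decays per second).
  So Bq⁻¹ = s.
  F = C/V (capacitance = charge per voltage),
      = A·s/(kg·m²·s⁻³·A⁻¹) (substituting C and V),
      = kg⁻¹·m⁻²·s⁴·A².
  Ω = V/A (resistance = voltage per current),
      = kg·m²·s⁻³·A⁻².
  So Ω² = kg²·m⁴·s⁻⁶·A⁻⁴.
  J = N·m (work = force × distance),
      = kg·m²·s⁻².
  Combining: Gy⁻¹·s²·W·N·m⁻¹·Wb⁻¹·kg⁻²·Bq⁻¹·F·Ω²·J = (m⁻²·s²) · s² · (kg·m²·s⁻³) · (kg·m·s⁻²) · m⁻¹ · (kg⁻¹·m⁻²·s²·A) · kg⁻² · s · (kg⁻¹·m⁻²·s⁴·A²) · (kg²·m⁴·s⁻⁶·A⁻⁴) · (kg·m²·s⁻²) = kg·m²·s⁻²·A⁻¹.
Both reduce to kg·m²·s⁻²·A⁻¹.

Yes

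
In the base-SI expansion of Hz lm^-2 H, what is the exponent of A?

Hz = s⁻¹.
lm = cd.
So lm⁻² = cd⁻².
H = kg·m²·s⁻²·A⁻².
Combining: Hz·lm⁻²·H = s⁻¹ · cd⁻² · (kg·m²·s⁻²·A⁻²) = kg·m²·s⁻³·A⁻²·cd⁻².
The exponent of A is -2.

-2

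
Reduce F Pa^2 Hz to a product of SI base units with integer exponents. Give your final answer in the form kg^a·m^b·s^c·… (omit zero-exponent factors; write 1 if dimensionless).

F = C/V (capacitance = charge per voltage),
    = A·s/(kg·m²·s⁻³·A⁻¹) (substituting C and V),
    = kg⁻¹·m⁻²·s⁴·A².
Pa = N/m² (pressure = force per area),
    = kg·m⁻¹·s⁻².
So Pa² = kg²·m⁻²·s⁻⁴.
Hz = 1/s = s⁻¹ (frequency is cycles per second).
Combining: F·Pa²·Hz = (kg⁻¹·m⁻²·s⁴·A²) · (kg²·m⁻²·s⁻⁴) · s⁻¹ = kg·m⁻⁴·s⁻¹·A².

kg·m⁻⁴·s⁻¹·A²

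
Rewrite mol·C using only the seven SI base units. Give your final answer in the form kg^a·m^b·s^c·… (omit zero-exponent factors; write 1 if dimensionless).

C = A·s = s·A (charge = current × time).
Combining: mol·C = mol · (s·A) = s·A·mol.

s·A·mol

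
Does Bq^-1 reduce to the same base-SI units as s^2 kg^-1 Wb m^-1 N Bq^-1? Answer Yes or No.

No

Left side:
  Bq = s⁻¹.
  So Bq⁻¹ = s.
Right side:
  Wb = V·s (flux: a volt is a weber per second),
      = kg·m²·s⁻²·A⁻¹.
  N = kg·m/s² = kg·m·s⁻² (force = mass × acceleration).
  Bq = 1/s = s⁻¹ (activity is decays per second).
  So Bq⁻¹ = s.
  Combining: s²·kg⁻¹·Wb·m⁻¹·N·Bq⁻¹ = s² · kg⁻¹ · (kg·m²·s⁻²·A⁻¹) · m⁻¹ · (kg·m·s⁻²) · s = kg·m²·s⁻¹·A⁻¹.
Left is s; right is kg·m²·s⁻¹·A⁻¹ — different.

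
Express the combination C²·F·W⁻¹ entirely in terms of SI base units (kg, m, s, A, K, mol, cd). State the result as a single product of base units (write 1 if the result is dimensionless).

kg⁻²·m⁻⁴·s⁹·A⁴

C = s·A.
So C² = s²·A².
F = kg⁻¹·m⁻²·s⁴·A².
W = kg·m²·s⁻³.
So W⁻¹ = kg⁻¹·m⁻²·s³.
Combining: C²·F·W⁻¹ = (s²·A²) · (kg⁻¹·m⁻²·s⁴·A²) · (kg⁻¹·m⁻²·s³) = kg⁻²·m⁻⁴·s⁹·A⁴.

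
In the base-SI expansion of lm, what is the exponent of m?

lm = cd·sr = cd (luminous flux; sr is dimensionless).
The exponent of m is 0.

0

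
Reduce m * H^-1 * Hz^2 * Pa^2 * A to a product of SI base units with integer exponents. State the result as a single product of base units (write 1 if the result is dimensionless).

H = Wb/A (inductance = flux per current),
    = kg·m²·s⁻²·A⁻².
So H⁻¹ = kg⁻¹·m⁻²·s²·A².
Hz = 1/s = s⁻¹ (frequency is cycles per second).
So Hz² = s⁻².
Pa = N/m² (pressure = force per area),
    = kg·m⁻¹·s⁻².
So Pa² = kg²·m⁻²·s⁻⁴.
Combining: m·H⁻¹·Hz²·Pa²·A = m · (kg⁻¹·m⁻²·s²·A²) · s⁻² · (kg²·m⁻²·s⁻⁴) · A = kg·m⁻³·s⁻⁴·A³.

kg·m⁻³·s⁻⁴·A³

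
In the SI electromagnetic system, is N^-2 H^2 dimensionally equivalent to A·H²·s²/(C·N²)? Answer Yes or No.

No

Left side:
  N = kg·m/s² = kg·m·s⁻² (force = mass × acceleration).
  So N⁻² = kg⁻²·m⁻²·s⁴.
  H = Wb/A (inductance = flux per current),
      = kg·m²·s⁻²·A⁻².
  So H² = kg²·m⁴·s⁻⁴·A⁻⁴.
  Combining: N⁻²·H² = (kg⁻²·m⁻²·s⁴) · (kg²·m⁴·s⁻⁴·A⁻⁴) = m²·A⁻⁴.
Right side:
  H = Wb/A (inductance = flux per current),
      = kg·m²·s⁻²·A⁻².
  So H² = kg²·m⁴·s⁻⁴·A⁻⁴.
  C = A·s = s·A (charge = current × time).
  So C⁻¹ = s⁻¹·A⁻¹.
  N = kg·m/s² = kg·m·s⁻² (force = mass × acceleration).
  So N⁻² = kg⁻²·m⁻²·s⁴.
  Combining: A·H²·C⁻¹·N⁻²·s² = A · (kg²·m⁴·s⁻⁴·A⁻⁴) · (s⁻¹·A⁻¹) · (kg⁻²·m⁻²·s⁴) · s² = m²·s·A⁻⁴.
Left is m²·A⁻⁴; right is m²·s·A⁻⁴ — different.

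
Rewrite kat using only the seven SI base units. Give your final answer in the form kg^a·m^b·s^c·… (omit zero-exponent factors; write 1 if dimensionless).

s⁻¹·mol

kat = mol/s = s⁻¹·mol (catalytic activity).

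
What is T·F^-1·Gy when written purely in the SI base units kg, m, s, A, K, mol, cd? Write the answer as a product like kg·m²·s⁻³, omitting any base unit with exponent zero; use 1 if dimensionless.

kg²·m⁴·s⁻⁸·A⁻³

T = Wb/m² (flux density = flux per area),
    = kg·s⁻²·A⁻¹.
F = C/V (capacitance = charge per voltage),
    = A·s/(kg·m²·s⁻³·A⁻¹) (substituting C and V),
    = kg⁻¹·m⁻²·s⁴·A².
So F⁻¹ = kg·m²·s⁻⁴·A⁻².
Gy = J/kg (absorbed dose = energy per mass),
    = m²·s⁻².
Combining: T·F⁻¹·Gy = (kg·s⁻²·A⁻¹) · (kg·m²·s⁻⁴·A⁻²) · (m²·s⁻²) = kg²·m⁴·s⁻⁸·A⁻³.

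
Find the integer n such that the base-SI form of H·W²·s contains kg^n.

3

H = Wb/A (inductance = flux per current),
    = kg·m²·s⁻²·A⁻².
W = J/s (power = energy per time),
    = kg·m²·s⁻³.
So W² = kg²·m⁴·s⁻⁶.
Combining: H·W²·s = (kg·m²·s⁻²·A⁻²) · (kg²·m⁴·s⁻⁶) · s = kg³·m⁶·s⁻⁷·A⁻².
The exponent of kg is 3.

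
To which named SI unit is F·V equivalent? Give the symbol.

F = C/V (capacitance = charge per voltage),
    = A·s/(kg·m²·s⁻³·A⁻¹) (substituting C and V),
    = kg⁻¹·m⁻²·s⁴·A².
V = W/A (potential = power per current),
    = kg·m²·s⁻³·A⁻¹.
Combining: F·V = (kg⁻¹·m⁻²·s⁴·A²) · (kg·m²·s⁻³·A⁻¹) = s·A.
s·A is the base-SI form of the coulomb.

C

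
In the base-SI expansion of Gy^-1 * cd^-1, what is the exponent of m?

-2

Gy = m²·s⁻².
So Gy⁻¹ = m⁻²·s².
Combining: Gy⁻¹·cd⁻¹ = (m⁻²·s²) · cd⁻¹ = m⁻²·s²·cd⁻¹.
The exponent of m is -2.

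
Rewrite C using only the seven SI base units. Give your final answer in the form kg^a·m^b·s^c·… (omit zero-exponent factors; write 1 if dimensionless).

C = A·s = s·A (charge = current × time).

s·A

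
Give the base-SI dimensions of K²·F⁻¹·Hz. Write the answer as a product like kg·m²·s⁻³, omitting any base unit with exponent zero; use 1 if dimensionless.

F = kg⁻¹·m⁻²·s⁴·A².
So F⁻¹ = kg·m²·s⁻⁴·A⁻².
Hz = s⁻¹.
Combining: K²·F⁻¹·Hz = K² · (kg·m²·s⁻⁴·A⁻²) · s⁻¹ = kg·m²·s⁻⁵·A⁻²·K².

kg·m²·s⁻⁵·A⁻²·K²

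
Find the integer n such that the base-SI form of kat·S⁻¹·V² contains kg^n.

3

kat = mol/s = s⁻¹·mol (catalytic activity).
S = 1/Ω (conductance is reciprocal resistance),
    = kg⁻¹·m⁻²·s³·A².
So S⁻¹ = kg·m²·s⁻³·A⁻².
V = W/A (potential = power per current),
    = kg·m²·s⁻³·A⁻¹.
So V² = kg²·m⁴·s⁻⁶·A⁻².
Combining: kat·S⁻¹·V² = (s⁻¹·mol) · (kg·m²·s⁻³·A⁻²) · (kg²·m⁴·s⁻⁶·A⁻²) = kg³·m⁶·s⁻¹⁰·A⁻⁴·mol.
The exponent of kg is 3.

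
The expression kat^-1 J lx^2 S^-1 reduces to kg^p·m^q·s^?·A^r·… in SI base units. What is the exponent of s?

-4

kat = s⁻¹·mol.
So kat⁻¹ = s·mol⁻¹.
J = kg·m²·s⁻².
lx = m⁻²·cd.
So lx² = m⁻⁴·cd².
S = kg⁻¹·m⁻²·s³·A².
So S⁻¹ = kg·m²·s⁻³·A⁻².
Combining: kat⁻¹·J·lx²·S⁻¹ = (s·mol⁻¹) · (kg·m²·s⁻²) · (m⁻⁴·cd²) · (kg·m²·s⁻³·A⁻²) = kg²·s⁻⁴·A⁻²·mol⁻¹·cd².
The exponent of s is -4.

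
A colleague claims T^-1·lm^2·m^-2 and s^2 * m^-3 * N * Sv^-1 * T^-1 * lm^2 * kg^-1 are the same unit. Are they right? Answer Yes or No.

Left side:
  T = Wb/m² (flux density = flux per area),
      = kg·s⁻²·A⁻¹.
  So T⁻¹ = kg⁻¹·s²·A.
  lm = cd·sr = cd (luminous flux; sr is dimensionless).
  So lm² = cd².
  Combining: T⁻¹·lm²·m⁻² = (kg⁻¹·s²·A) · cd² · m⁻² = kg⁻¹·m⁻²·s²·A·cd².
Right side:
  N = kg·m/s² = kg·m·s⁻² (force = mass × acceleration).
  Sv = J/kg (equivalent dose = energy per mass),
      = m²·s⁻².
  So Sv⁻¹ = m⁻²·s².
  T = Wb/m² (flux density = flux per area),
      = kg·s⁻²·A⁻¹.
  So T⁻¹ = kg⁻¹·s²·A.
  lm = cd·sr = cd (luminous flux; sr is dimensionless).
  So lm² = cd².
  Combining: s²·m⁻³·N·Sv⁻¹·T⁻¹·lm²·kg⁻¹ = s² · m⁻³ · (kg·m·s⁻²) · (m⁻²·s²) · (kg⁻¹·s²·A) · cd² · kg⁻¹ = kg⁻¹·m⁻⁴·s⁴·A·cd².
Left is kg⁻¹·m⁻²·s²·A·cd²; right is kg⁻¹·m⁻⁴·s⁴·A·cd² — different.

No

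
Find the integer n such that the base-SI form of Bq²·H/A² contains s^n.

-4

Bq = 1/s = s⁻¹ (activity is decays per second).
So Bq² = s⁻².
H = Wb/A (inductance = flux per current),
    = kg·m²·s⁻²·A⁻².
Combining: Bq²·H·A⁻² = s⁻² · (kg·m²·s⁻²·A⁻²) · A⁻² = kg·m²·s⁻⁴·A⁻⁴.
The exponent of s is -4.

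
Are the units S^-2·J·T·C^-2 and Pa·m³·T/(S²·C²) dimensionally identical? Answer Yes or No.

Yes

Left side:
  S = kg⁻¹·m⁻²·s³·A².
  So S⁻² = kg²·m⁴·s⁻⁶·A⁻⁴.
  J = kg·m²·s⁻².
  T = kg·s⁻²·A⁻¹.
  C = s·A.
  So C⁻² = s⁻²·A⁻².
  Combining: S⁻²·J·T·C⁻² = (kg²·m⁴·s⁻⁶·A⁻⁴) · (kg·m²·s⁻²) · (kg·s⁻²·A⁻¹) · (s⁻²·A⁻²) = kg⁴·m⁶·s⁻¹²·A⁻⁷.
Right side:
  Pa = kg·m⁻¹·s⁻².
  S = kg⁻¹·m⁻²·s³·A².
  So S⁻² = kg²·m⁴·s⁻⁶·A⁻⁴.
  C = s·A.
  So C⁻² = s⁻²·A⁻².
  T = kg·s⁻²·A⁻¹.
  Combining: Pa·S⁻²·C⁻²·m³·T = (kg·m⁻¹·s⁻²) · (kg²·m⁴·s⁻⁶·A⁻⁴) · (s⁻²·A⁻²) · m³ · (kg·s⁻²·A⁻¹) = kg⁴·m⁶·s⁻¹²·A⁻⁷.
Both reduce to kg⁴·m⁶·s⁻¹²·A⁻⁷.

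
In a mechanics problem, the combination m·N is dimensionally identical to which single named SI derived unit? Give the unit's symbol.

J

N = kg·m/s² = kg·m·s⁻² (force = mass × acceleration).
Combining: m·N = m · (kg·m·s⁻²) = kg·m²·s⁻².
kg·m²·s⁻² is the base-SI form of the joule.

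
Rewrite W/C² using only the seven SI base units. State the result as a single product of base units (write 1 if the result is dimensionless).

kg·m²·s⁻⁵·A⁻²

W = J/s (power = energy per time),
    = kg·m²·s⁻³.
C = A·s = s·A (charge = current × time).
So C⁻² = s⁻²·A⁻².
Combining: W·C⁻² = (kg·m²·s⁻³) · (s⁻²·A⁻²) = kg·m²·s⁻⁵·A⁻².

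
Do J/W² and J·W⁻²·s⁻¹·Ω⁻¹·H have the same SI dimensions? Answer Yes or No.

Left side:
  W = J/s (power = energy per time),
      = kg·m²·s⁻³.
  So W⁻² = kg⁻²·m⁻⁴·s⁶.
  J = N·m (work = force × distance),
      = kg·m²·s⁻².
  Combining: W⁻²·J = (kg⁻²·m⁻⁴·s⁶) · (kg·m²·s⁻²) = kg⁻¹·m⁻²·s⁴.
Right side:
  J = kg·m²·s⁻².
  W = kg·m²·s⁻³.
  So W⁻² = kg⁻²·m⁻⁴·s⁶.
  Ω = kg·m²·s⁻³·A⁻².
  So Ω⁻¹ = kg⁻¹·m⁻²·s³·A².
  H = kg·m²·s⁻²·A⁻².
  Combining: J·W⁻²·s⁻¹·Ω⁻¹·H = (kg·m²·s⁻²) · (kg⁻²·m⁻⁴·s⁶) · s⁻¹ · (kg⁻¹·m⁻²·s³·A²) · (kg·m²·s⁻²·A⁻²) = kg⁻¹·m⁻²·s⁴.
Both reduce to kg⁻¹·m⁻²·s⁴.

Yes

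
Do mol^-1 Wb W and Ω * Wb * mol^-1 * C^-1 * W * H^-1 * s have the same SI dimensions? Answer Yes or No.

No

Left side:
  Wb = V·s (flux: a volt is a weber per second),
      = kg·m²·s⁻²·A⁻¹.
  W = J/s (power = energy per time),
      = kg·m²·s⁻³.
  Combining: mol⁻¹·Wb·W = mol⁻¹ · (kg·m²·s⁻²·A⁻¹) · (kg·m²·s⁻³) = kg²·m⁴·s⁻⁵·A⁻¹·mol⁻¹.
Right side:
  Ω = V/A (resistance = voltage per current),
      = kg·m²·s⁻³·A⁻².
  Wb = V·s (flux: a volt is a weber per second),
      = kg·m²·s⁻²·A⁻¹.
  C = A·s = s·A (charge = current × time).
  So C⁻¹ = s⁻¹·A⁻¹.
  W = J/s (power = energy per time),
      = kg·m²·s⁻³.
  H = Wb/A (inductance = flux per current),
      = kg·m²·s⁻²·A⁻².
  So H⁻¹ = kg⁻¹·m⁻²·s²·A².
  Combining: Ω·Wb·mol⁻¹·C⁻¹·W·H⁻¹·s = (kg·m²·s⁻³·A⁻²) · (kg·m²·s⁻²·A⁻¹) · mol⁻¹ · (s⁻¹·A⁻¹) · (kg·m²·s⁻³) · (kg⁻¹·m⁻²·s²·A²) · s = kg²·m⁴·s⁻⁶·A⁻²·mol⁻¹.
Left is kg²·m⁴·s⁻⁵·A⁻¹·mol⁻¹; right is kg²·m⁴·s⁻⁶·A⁻²·mol⁻¹ — different.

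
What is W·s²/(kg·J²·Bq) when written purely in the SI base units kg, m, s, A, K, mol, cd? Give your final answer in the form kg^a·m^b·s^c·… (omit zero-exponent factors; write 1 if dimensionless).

J = kg·m²·s⁻².
So J⁻² = kg⁻²·m⁻⁴·s⁴.
W = kg·m²·s⁻³.
Bq = s⁻¹.
So Bq⁻¹ = s.
Combining: kg⁻¹·J⁻²·W·s²·Bq⁻¹ = kg⁻¹ · (kg⁻²·m⁻⁴·s⁴) · (kg·m²·s⁻³) · s² · s = kg⁻²·m⁻²·s⁴.

kg⁻²·m⁻²·s⁴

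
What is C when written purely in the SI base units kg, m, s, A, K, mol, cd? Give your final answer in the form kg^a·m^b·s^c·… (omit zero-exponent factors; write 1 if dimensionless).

C = s·A.

s·A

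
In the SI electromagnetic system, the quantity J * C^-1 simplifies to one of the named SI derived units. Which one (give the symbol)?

J = kg·m²·s⁻².
C = s·A.
So C⁻¹ = s⁻¹·A⁻¹.
Combining: J·C⁻¹ = (kg·m²·s⁻²) · (s⁻¹·A⁻¹) = kg·m²·s⁻³·A⁻¹.
kg·m²·s⁻³·A⁻¹ is the base-SI form of the volt.

V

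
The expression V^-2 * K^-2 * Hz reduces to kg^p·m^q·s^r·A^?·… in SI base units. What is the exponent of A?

V = kg·m²·s⁻³·A⁻¹.
So V⁻² = kg⁻²·m⁻⁴·s⁶·A².
Hz = s⁻¹.
Combining: V⁻²·K⁻²·Hz = (kg⁻²·m⁻⁴·s⁶·A²) · K⁻² · s⁻¹ = kg⁻²·m⁻⁴·s⁵·A²·K⁻².
The exponent of A is 2.

2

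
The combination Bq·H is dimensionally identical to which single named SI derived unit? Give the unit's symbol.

Bq = s⁻¹.
H = kg·m²·s⁻²·A⁻².
Combining: Bq·H = s⁻¹ · (kg·m²·s⁻²·A⁻²) = kg·m²·s⁻³·A⁻².
kg·m²·s⁻³·A⁻² is the base-SI form of the ohm.

Ω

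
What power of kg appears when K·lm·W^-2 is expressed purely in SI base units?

lm = cd·sr = cd (luminous flux; sr is dimensionless).
W = J/s (power = energy per time),
    = kg·m²·s⁻³.
So W⁻² = kg⁻²·m⁻⁴·s⁶.
Combining: K·lm·W⁻² = K · cd · (kg⁻²·m⁻⁴·s⁶) = kg⁻²·m⁻⁴·s⁶·K·cd.
The exponent of kg is -2.

-2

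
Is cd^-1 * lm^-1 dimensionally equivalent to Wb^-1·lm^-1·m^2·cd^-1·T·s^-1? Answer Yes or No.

No

Left side:
  lm = cd.
  So lm⁻¹ = cd⁻¹.
  Combining: cd⁻¹·lm⁻¹ = cd⁻¹ · cd⁻¹ = cd⁻².
Right side:
  Wb = kg·m²·s⁻²·A⁻¹.
  So Wb⁻¹ = kg⁻¹·m⁻²·s²·A.
  lm = cd.
  So lm⁻¹ = cd⁻¹.
  T = kg·s⁻²·A⁻¹.
  Combining: Wb⁻¹·lm⁻¹·m²·cd⁻¹·T·s⁻¹ = (kg⁻¹·m⁻²·s²·A) · cd⁻¹ · m² · cd⁻¹ · (kg·s⁻²·A⁻¹) · s⁻¹ = s⁻¹·cd⁻².
Left is cd⁻²; right is s⁻¹·cd⁻² — different.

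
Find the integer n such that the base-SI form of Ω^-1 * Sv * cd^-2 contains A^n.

2

Ω = V/A (resistance = voltage per current),
    = kg·m²·s⁻³·A⁻².
So Ω⁻¹ = kg⁻¹·m⁻²·s³·A².
Sv = J/kg (equivalent dose = energy per mass),
    = m²·s⁻².
Combining: Ω⁻¹·Sv·cd⁻² = (kg⁻¹·m⁻²·s³·A²) · (m²·s⁻²) · cd⁻² = kg⁻¹·s·A²·cd⁻².
The exponent of A is 2.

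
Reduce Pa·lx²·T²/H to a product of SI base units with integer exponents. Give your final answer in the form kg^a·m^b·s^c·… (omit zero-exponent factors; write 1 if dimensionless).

kg²·m⁻⁷·s⁻⁴·cd²

Pa = kg·m⁻¹·s⁻².
lx = m⁻²·cd.
So lx² = m⁻⁴·cd².
H = kg·m²·s⁻²·A⁻².
So H⁻¹ = kg⁻¹·m⁻²·s²·A².
T = kg·s⁻²·A⁻¹.
So T² = kg²·s⁻⁴·A⁻².
Combining: Pa·lx²·H⁻¹·T² = (kg·m⁻¹·s⁻²) · (m⁻⁴·cd²) · (kg⁻¹·m⁻²·s²·A²) · (kg²·s⁻⁴·A⁻²) = kg²·m⁻⁷·s⁻⁴·cd².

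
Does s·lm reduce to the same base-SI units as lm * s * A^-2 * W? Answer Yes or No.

Left side:
  lm = cd·sr = cd (luminous flux; sr is dimensionless).
  Combining: s·lm = s · cd = s·cd.
Right side:
  lm = cd·sr = cd (luminous flux; sr is dimensionless).
  W = J/s (power = energy per time),
      = kg·m²·s⁻³.
  Combining: lm·s·A⁻²·W = cd · s · A⁻² · (kg·m²·s⁻³) = kg·m²·s⁻²·A⁻²·cd.
Left is s·cd; right is kg·m²·s⁻²·A⁻²·cd — different.

No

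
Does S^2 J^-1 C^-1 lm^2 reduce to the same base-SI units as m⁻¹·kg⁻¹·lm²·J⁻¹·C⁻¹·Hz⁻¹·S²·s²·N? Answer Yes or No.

Left side:
  S = kg⁻¹·m⁻²·s³·A².
  So S² = kg⁻²·m⁻⁴·s⁶·A⁴.
  J = kg·m²·s⁻².
  So J⁻¹ = kg⁻¹·m⁻²·s².
  C = s·A.
  So C⁻¹ = s⁻¹·A⁻¹.
  lm = cd.
  So lm² = cd².
  Combining: S²·J⁻¹·C⁻¹·lm² = (kg⁻²·m⁻⁴·s⁶·A⁴) · (kg⁻¹·m⁻²·s²) · (s⁻¹·A⁻¹) · cd² = kg⁻³·m⁻⁶·s⁷·A³·cd².
Right side:
  lm = cd·sr = cd (luminous flux; sr is dimensionless).
  So lm² = cd².
  J = N·m (work = force × distance),
      = kg·m²·s⁻².
  So J⁻¹ = kg⁻¹·m⁻²·s².
  C = A·s = s·A (charge = current × time).
  So C⁻¹ = s⁻¹·A⁻¹.
  Hz = 1/s = s⁻¹ (frequency is cycles per second).
  So Hz⁻¹ = s.
  S = 1/Ω (conductance is reciprocal resistance),
      = kg⁻¹·m⁻²·s³·A².
  So S² = kg⁻²·m⁻⁴·s⁶·A⁴.
  N = kg·m/s² = kg·m·s⁻² (force = mass × acceleration).
  Combining: m⁻¹·kg⁻¹·lm²·J⁻¹·C⁻¹·Hz⁻¹·S²·s²·N = m⁻¹ · kg⁻¹ · cd² · (kg⁻¹·m⁻²·s²) · (s⁻¹·A⁻¹) · s · (kg⁻²·m⁻⁴·s⁶·A⁴) · s² · (kg·m·s⁻²) = kg⁻³·m⁻⁶·s⁸·A³·cd².
Left is kg⁻³·m⁻⁶·s⁷·A³·cd²; right is kg⁻³·m⁻⁶·s⁸·A³·cd² — different.

No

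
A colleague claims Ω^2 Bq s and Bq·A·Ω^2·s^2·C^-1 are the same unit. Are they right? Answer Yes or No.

Yes

Left side:
  Ω = V/A (resistance = voltage per current),
      = kg·m²·s⁻³·A⁻².
  So Ω² = kg²·m⁴·s⁻⁶·A⁻⁴.
  Bq = 1/s = s⁻¹ (activity is decays per second).
  Combining: Ω²·Bq·s = (kg²·m⁴·s⁻⁶·A⁻⁴) · s⁻¹ · s = kg²·m⁴·s⁻⁶·A⁻⁴.
Right side:
  Bq = s⁻¹.
  Ω = kg·m²·s⁻³·A⁻².
  So Ω² = kg²·m⁴·s⁻⁶·A⁻⁴.
  C = s·A.
  So C⁻¹ = s⁻¹·A⁻¹.
  Combining: Bq·A·Ω²·s²·C⁻¹ = s⁻¹ · A · (kg²·m⁴·s⁻⁶·A⁻⁴) · s² · (s⁻¹·A⁻¹) = kg²·m⁴·s⁻⁶·A⁻⁴.
Both reduce to kg²·m⁴·s⁻⁶·A⁻⁴.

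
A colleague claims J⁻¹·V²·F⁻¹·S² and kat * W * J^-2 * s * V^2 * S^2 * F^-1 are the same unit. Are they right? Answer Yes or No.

No

Left side:
  J = N·m (work = force × distance),
      = kg·m²·s⁻².
  So J⁻¹ = kg⁻¹·m⁻²·s².
  V = W/A (potential = power per current),
      = kg·m²·s⁻³·A⁻¹.
  So V² = kg²·m⁴·s⁻⁶·A⁻².
  F = C/V (capacitance = charge per voltage),
      = A·s/(kg·m²·s⁻³·A⁻¹) (substituting C and V),
      = kg⁻¹·m⁻²·s⁴·A².
  So F⁻¹ = kg·m²·s⁻⁴·A⁻².
  S = 1/Ω (conductance is reciprocal resistance),
      = kg⁻¹·m⁻²·s³·A².
  So S² = kg⁻²·m⁻⁴·s⁶·A⁴.
  Combining: J⁻¹·V²·F⁻¹·S² = (kg⁻¹·m⁻²·s²) · (kg²·m⁴·s⁻⁶·A⁻²) · (kg·m²·s⁻⁴·A⁻²) · (kg⁻²·m⁻⁴·s⁶·A⁴) = s⁻².
Right side:
  kat = s⁻¹·mol.
  W = kg·m²·s⁻³.
  J = kg·m²·s⁻².
  So J⁻² = kg⁻²·m⁻⁴·s⁴.
  V = kg·m²·s⁻³·A⁻¹.
  So V² = kg²·m⁴·s⁻⁶·A⁻².
  S = kg⁻¹·m⁻²·s³·A².
  So S² = kg⁻²·m⁻⁴·s⁶·A⁴.
  F = kg⁻¹·m⁻²·s⁴·A².
  So F⁻¹ = kg·m²·s⁻⁴·A⁻².
  Combining: kat·W·J⁻²·s·V²·S²·F⁻¹ = (s⁻¹·mol) · (kg·m²·s⁻³) · (kg⁻²·m⁻⁴·s⁴) · s · (kg²·m⁴·s⁻⁶·A⁻²) · (kg⁻²·m⁻⁴·s⁶·A⁴) · (kg·m²·s⁻⁴·A⁻²) = s⁻³·mol.
Left is s⁻²; right is s⁻³·mol — different.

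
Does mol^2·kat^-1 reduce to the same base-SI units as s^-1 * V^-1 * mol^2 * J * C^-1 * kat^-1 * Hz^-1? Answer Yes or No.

Yes

Left side:
  kat = mol/s = s⁻¹·mol (catalytic activity).
  So kat⁻¹ = s·mol⁻¹.
  Combining: mol²·kat⁻¹ = mol² · (s·mol⁻¹) = s·mol.
Right side:
  V = kg·m²·s⁻³·A⁻¹.
  So V⁻¹ = kg⁻¹·m⁻²·s³·A.
  J = kg·m²·s⁻².
  C = s·A.
  So C⁻¹ = s⁻¹·A⁻¹.
  kat = s⁻¹·mol.
  So kat⁻¹ = s·mol⁻¹.
  Hz = s⁻¹.
  So Hz⁻¹ = s.
  Combining: s⁻¹·V⁻¹·mol²·J·C⁻¹·kat⁻¹·Hz⁻¹ = s⁻¹ · (kg⁻¹·m⁻²·s³·A) · mol² · (kg·m²·s⁻²) · (s⁻¹·A⁻¹) · (s·mol⁻¹) · s = s·mol.
Both reduce to s·mol.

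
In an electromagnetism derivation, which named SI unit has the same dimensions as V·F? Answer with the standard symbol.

V = kg·m²·s⁻³·A⁻¹.
F = kg⁻¹·m⁻²·s⁴·A².
Combining: V·F = (kg·m²·s⁻³·A⁻¹) · (kg⁻¹·m⁻²·s⁴·A²) = s·A.
s·A is the base-SI form of the coulomb.

C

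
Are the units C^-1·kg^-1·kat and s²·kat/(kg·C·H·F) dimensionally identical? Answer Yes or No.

Left side:
  C = s·A.
  So C⁻¹ = s⁻¹·A⁻¹.
  kat = s⁻¹·mol.
  Combining: C⁻¹·kg⁻¹·kat = (s⁻¹·A⁻¹) · kg⁻¹ · (s⁻¹·mol) = kg⁻¹·s⁻²·A⁻¹·mol.
Right side:
  kat = mol/s = s⁻¹·mol (catalytic activity).
  C = A·s = s·A (charge = current × time).
  So C⁻¹ = s⁻¹·A⁻¹.
  H = Wb/A (inductance = flux per current),
      = kg·m²·s⁻²·A⁻².
  So H⁻¹ = kg⁻¹·m⁻²·s²·A².
  F = C/V (capacitance = charge per voltage),
      = A·s/(kg·m²·s⁻³·A⁻¹) (substituting C and V),
      = kg⁻¹·m⁻²·s⁴·A².
  So F⁻¹ = kg·m²·s⁻⁴·A⁻².
  Combining: s²·kg⁻¹·kat·C⁻¹·H⁻¹·F⁻¹ = s² · kg⁻¹ · (s⁻¹·mol) · (s⁻¹·A⁻¹) · (kg⁻¹·m⁻²·s²·A²) · (kg·m²·s⁻⁴·A⁻²) = kg⁻¹·s⁻²·A⁻¹·mol.
Both reduce to kg⁻¹·s⁻²·A⁻¹·mol.

Yes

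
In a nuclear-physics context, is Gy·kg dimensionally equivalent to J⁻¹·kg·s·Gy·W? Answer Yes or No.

Left side:
  Gy = m²·s⁻².
  Combining: Gy·kg = (m²·s⁻²) · kg = kg·m²·s⁻².
Right side:
  J = kg·m²·s⁻².
  So J⁻¹ = kg⁻¹·m⁻²·s².
  Gy = m²·s⁻².
  W = kg·m²·s⁻³.
  Combining: J⁻¹·kg·s·Gy·W = (kg⁻¹·m⁻²·s²) · kg · s · (m²·s⁻²) · (kg·m²·s⁻³) = kg·m²·s⁻².
Both reduce to kg·m²·s⁻².

Yes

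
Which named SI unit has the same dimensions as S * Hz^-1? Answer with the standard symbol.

S = 1/Ω (conductance is reciprocal resistance),
    = kg⁻¹·m⁻²·s³·A².
Hz = 1/s = s⁻¹ (frequency is cycles per second).
So Hz⁻¹ = s.
Combining: S·Hz⁻¹ = (kg⁻¹·m⁻²·s³·A²) · s = kg⁻¹·m⁻²·s⁴·A².
kg⁻¹·m⁻²·s⁴·A² is the base-SI form of the farad.

F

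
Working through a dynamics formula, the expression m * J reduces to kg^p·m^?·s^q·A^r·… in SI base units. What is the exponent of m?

J = N·m (work = force × distance),
    = kg·m²·s⁻².
Combining: m·J = m · (kg·m²·s⁻²) = kg·m³·s⁻².
The exponent of m is 3.

3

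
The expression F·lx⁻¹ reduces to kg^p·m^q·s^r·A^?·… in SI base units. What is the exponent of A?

F = C/V (capacitance = charge per voltage),
    = A·s/(kg·m²·s⁻³·A⁻¹) (substituting C and V),
    = kg⁻¹·m⁻²·s⁴·A².
lx = lm/m² (illuminance = luminous flux per area),
    = m⁻²·cd.
So lx⁻¹ = m²·cd⁻¹.
Combining: F·lx⁻¹ = (kg⁻¹·m⁻²·s⁴·A²) · (m²·cd⁻¹) = kg⁻¹·s⁴·A²·cd⁻¹.
The exponent of A is 2.

2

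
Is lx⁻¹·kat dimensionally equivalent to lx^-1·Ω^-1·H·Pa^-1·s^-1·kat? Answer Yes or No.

Left side:
  lx = lm/m² (illuminance = luminous flux per area),
      = m⁻²·cd.
  So lx⁻¹ = m²·cd⁻¹.
  kat = mol/s = s⁻¹·mol (catalytic activity).
  Combining: lx⁻¹·kat = (m²·cd⁻¹) · (s⁻¹·mol) = m²·s⁻¹·mol·cd⁻¹.
Right side:
  lx = m⁻²·cd.
  So lx⁻¹ = m²·cd⁻¹.
  Ω = kg·m²·s⁻³·A⁻².
  So Ω⁻¹ = kg⁻¹·m⁻²·s³·A².
  H = kg·m²·s⁻²·A⁻².
  Pa = kg·m⁻¹·s⁻².
  So Pa⁻¹ = kg⁻¹·m·s².
  kat = s⁻¹·mol.
  Combining: lx⁻¹·Ω⁻¹·H·Pa⁻¹·s⁻¹·kat = (m²·cd⁻¹) · (kg⁻¹·m⁻²·s³·A²) · (kg·m²·s⁻²·A⁻²) · (kg⁻¹·m·s²) · s⁻¹ · (s⁻¹·mol) = kg⁻¹·m³·s·mol·cd⁻¹.
Left is m²·s⁻¹·mol·cd⁻¹; right is kg⁻¹·m³·s·mol·cd⁻¹ — different.

No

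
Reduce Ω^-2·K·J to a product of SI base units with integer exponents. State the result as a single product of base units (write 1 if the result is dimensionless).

kg⁻¹·m⁻²·s⁴·A⁴·K

Ω = V/A (resistance = voltage per current),
    = kg·m²·s⁻³·A⁻².
So Ω⁻² = kg⁻²·m⁻⁴·s⁶·A⁴.
J = N·m (work = force × distance),
    = kg·m²·s⁻².
Combining: Ω⁻²·K·J = (kg⁻²·m⁻⁴·s⁶·A⁴) · K · (kg·m²·s⁻²) = kg⁻¹·m⁻²·s⁴·A⁴·K.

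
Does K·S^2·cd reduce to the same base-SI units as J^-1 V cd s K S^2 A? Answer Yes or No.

Yes

Left side:
  S = 1/Ω (conductance is reciprocal resistance),
      = kg⁻¹·m⁻²·s³·A².
  So S² = kg⁻²·m⁻⁴·s⁶·A⁴.
  Combining: K·S²·cd = K · (kg⁻²·m⁻⁴·s⁶·A⁴) · cd = kg⁻²·m⁻⁴·s⁶·A⁴·K·cd.
Right side:
  J = N·m (work = force × distance),
      = kg·m²·s⁻².
  So J⁻¹ = kg⁻¹·m⁻²·s².
  V = W/A (potential = power per current),
      = kg·m²·s⁻³·A⁻¹.
  S = 1/Ω (conductance is reciprocal resistance),
      = kg⁻¹·m⁻²·s³·A².
  So S² = kg⁻²·m⁻⁴·s⁶·A⁴.
  Combining: J⁻¹·V·cd·s·K·S²·A = (kg⁻¹·m⁻²·s²) · (kg·m²·s⁻³·A⁻¹) · cd · s · K · (kg⁻²·m⁻⁴·s⁶·A⁴) · A = kg⁻²·m⁻⁴·s⁶·A⁴·K·cd.
Both reduce to kg⁻²·m⁻⁴·s⁶·A⁴·K·cd.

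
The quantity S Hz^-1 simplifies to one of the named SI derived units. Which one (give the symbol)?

S = 1/Ω (conductance is reciprocal resistance),
    = kg⁻¹·m⁻²·s³·A².
Hz = 1/s = s⁻¹ (frequency is cycles per second).
So Hz⁻¹ = s.
Combining: S·Hz⁻¹ = (kg⁻¹·m⁻²·s³·A²) · s = kg⁻¹·m⁻²·s⁴·A².
kg⁻¹·m⁻²·s⁴·A² is the base-SI form of the farad.

F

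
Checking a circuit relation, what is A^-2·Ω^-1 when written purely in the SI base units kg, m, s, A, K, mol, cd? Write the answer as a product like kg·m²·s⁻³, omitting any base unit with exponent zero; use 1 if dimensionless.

kg⁻¹·m⁻²·s³

Ω = V/A (resistance = voltage per current),
    = kg·m²·s⁻³·A⁻².
So Ω⁻¹ = kg⁻¹·m⁻²·s³·A².
Combining: A⁻²·Ω⁻¹ = A⁻² · (kg⁻¹·m⁻²·s³·A²) = kg⁻¹·m⁻²·s³.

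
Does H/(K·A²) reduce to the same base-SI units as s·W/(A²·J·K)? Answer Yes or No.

No

Left side:
  H = Wb/A (inductance = flux per current),
      = kg·m²·s⁻²·A⁻².
  Combining: H·K⁻¹·A⁻² = (kg·m²·s⁻²·A⁻²) · K⁻¹ · A⁻² = kg·m²·s⁻²·A⁻⁴·K⁻¹.
Right side:
  J = N·m (work = force × distance),
      = kg·m²·s⁻².
  So J⁻¹ = kg⁻¹·m⁻²·s².
  W = J/s (power = energy per time),
      = kg·m²·s⁻³.
  Combining: A⁻²·J⁻¹·s·W·K⁻¹ = A⁻² · (kg⁻¹·m⁻²·s²) · s · (kg·m²·s⁻³) · K⁻¹ = A⁻²·K⁻¹.
Left is kg·m²·s⁻²·A⁻⁴·K⁻¹; right is A⁻²·K⁻¹ — different.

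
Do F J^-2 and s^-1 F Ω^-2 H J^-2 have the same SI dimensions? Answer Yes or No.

No

Left side:
  F = C/V (capacitance = charge per voltage),
      = A·s/(kg·m²·s⁻³·A⁻¹) (substituting C and V),
      = kg⁻¹·m⁻²·s⁴·A².
  J = N·m (work = force × distance),
      = kg·m²·s⁻².
  So J⁻² = kg⁻²·m⁻⁴·s⁴.
  Combining: F·J⁻² = (kg⁻¹·m⁻²·s⁴·A²) · (kg⁻²·m⁻⁴·s⁴) = kg⁻³·m⁻⁶·s⁸·A².
Right side:
  F = C/V (capacitance = charge per voltage),
      = A·s/(kg·m²·s⁻³·A⁻¹) (substituting C and V),
      = kg⁻¹·m⁻²·s⁴·A².
  Ω = V/A (resistance = voltage per current),
      = kg·m²·s⁻³·A⁻².
  So Ω⁻² = kg⁻²·m⁻⁴·s⁶·A⁴.
  H = Wb/A (inductance = flux per current),
      = kg·m²·s⁻²·A⁻².
  J = N·m (work = force × distance),
      = kg·m²·s⁻².
  So J⁻² = kg⁻²·m⁻⁴·s⁴.
  Combining: s⁻¹·F·Ω⁻²·H·J⁻² = s⁻¹ · (kg⁻¹·m⁻²·s⁴·A²) · (kg⁻²·m⁻⁴·s⁶·A⁴) · (kg·m²·s⁻²·A⁻²) · (kg⁻²·m⁻⁴·s⁴) = kg⁻⁴·m⁻⁸·s¹¹·A⁴.
Left is kg⁻³·m⁻⁶·s⁸·A²; right is kg⁻⁴·m⁻⁸·s¹¹·A⁴ — different.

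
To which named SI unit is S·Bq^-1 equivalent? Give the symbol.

F

S = 1/Ω (conductance is reciprocal resistance),
    = kg⁻¹·m⁻²·s³·A².
Bq = 1/s = s⁻¹ (activity is decays per second).
So Bq⁻¹ = s.
Combining: S·Bq⁻¹ = (kg⁻¹·m⁻²·s³·A²) · s = kg⁻¹·m⁻²·s⁴·A².
kg⁻¹·m⁻²·s⁴·A² is the base-SI form of the farad.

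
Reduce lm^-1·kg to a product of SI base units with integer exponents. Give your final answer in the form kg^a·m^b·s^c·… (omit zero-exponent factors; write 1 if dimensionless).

lm = cd·sr = cd (luminous flux; sr is dimensionless).
So lm⁻¹ = cd⁻¹.
Combining: lm⁻¹·kg = cd⁻¹ · kg = kg·cd⁻¹.

kg·cd⁻¹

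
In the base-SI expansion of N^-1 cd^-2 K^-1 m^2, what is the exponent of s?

2

N = kg·m/s² = kg·m·s⁻² (force = mass × acceleration).
So N⁻¹ = kg⁻¹·m⁻¹·s².
Combining: N⁻¹·cd⁻²·K⁻¹·m² = (kg⁻¹·m⁻¹·s²) · cd⁻² · K⁻¹ · m² = kg⁻¹·m·s²·K⁻¹·cd⁻².
The exponent of s is 2.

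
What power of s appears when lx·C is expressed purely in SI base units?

lx = m⁻²·cd.
C = s·A.
Combining: lx·C = (m⁻²·cd) · (s·A) = m⁻²·s·A·cd.
The exponent of s is 1.

1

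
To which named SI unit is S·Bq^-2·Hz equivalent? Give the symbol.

F

S = kg⁻¹·m⁻²·s³·A².
Bq = s⁻¹.
So Bq⁻² = s².
Hz = s⁻¹.
Combining: S·Bq⁻²·Hz = (kg⁻¹·m⁻²·s³·A²) · s² · s⁻¹ = kg⁻¹·m⁻²·s⁴·A².
kg⁻¹·m⁻²·s⁴·A² is the base-SI form of the farad.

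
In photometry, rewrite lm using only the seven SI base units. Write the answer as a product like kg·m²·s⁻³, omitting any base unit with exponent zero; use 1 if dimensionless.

lm = cd·sr = cd (luminous flux; sr is dimensionless).

cd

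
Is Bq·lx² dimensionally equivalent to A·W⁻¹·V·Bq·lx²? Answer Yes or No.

Left side:
  Bq = s⁻¹.
  lx = m⁻²·cd.
  So lx² = m⁻⁴·cd².
  Combining: Bq·lx² = s⁻¹ · (m⁻⁴·cd²) = m⁻⁴·s⁻¹·cd².
Right side:
  W = J/s (power = energy per time),
      = kg·m²·s⁻³.
  So W⁻¹ = kg⁻¹·m⁻²·s³.
  V = W/A (potential = power per current),
      = kg·m²·s⁻³·A⁻¹.
  Bq = 1/s = s⁻¹ (activity is decays per second).
  lx = lm/m² (illuminance = luminous flux per area),
      = m⁻²·cd.
  So lx² = m⁻⁴·cd².
  Combining: A·W⁻¹·V·Bq·lx² = A · (kg⁻¹·m⁻²·s³) · (kg·m²·s⁻³·A⁻¹) · s⁻¹ · (m⁻⁴·cd²) = m⁻⁴·s⁻¹·cd².
Both reduce to m⁻⁴·s⁻¹·cd².

Yes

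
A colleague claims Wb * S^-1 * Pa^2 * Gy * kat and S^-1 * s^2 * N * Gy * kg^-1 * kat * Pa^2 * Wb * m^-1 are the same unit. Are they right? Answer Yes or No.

Yes

Left side:
  Wb = kg·m²·s⁻²·A⁻¹.
  S = kg⁻¹·m⁻²·s³·A².
  So S⁻¹ = kg·m²·s⁻³·A⁻².
  Pa = kg·m⁻¹·s⁻².
  So Pa² = kg²·m⁻²·s⁻⁴.
  Gy = m²·s⁻².
  kat = s⁻¹·mol.
  Combining: Wb·S⁻¹·Pa²·Gy·kat = (kg·m²·s⁻²·A⁻¹) · (kg·m²·s⁻³·A⁻²) · (kg²·m⁻²·s⁻⁴) · (m²·s⁻²) · (s⁻¹·mol) = kg⁴·m⁴·s⁻¹²·A⁻³·mol.
Right side:
  S = kg⁻¹·m⁻²·s³·A².
  So S⁻¹ = kg·m²·s⁻³·A⁻².
  N = kg·m·s⁻².
  Gy = m²·s⁻².
  kat = s⁻¹·mol.
  Pa = kg·m⁻¹·s⁻².
  So Pa² = kg²·m⁻²·s⁻⁴.
  Wb = kg·m²·s⁻²·A⁻¹.
  Combining: S⁻¹·s²·N·Gy·kg⁻¹·kat·Pa²·Wb·m⁻¹ = (kg·m²·s⁻³·A⁻²) · s² · (kg·m·s⁻²) · (m²·s⁻²) · kg⁻¹ · (s⁻¹·mol) · (kg²·m⁻²·s⁻⁴) · (kg·m²·s⁻²·A⁻¹) · m⁻¹ = kg⁴·m⁴·s⁻¹²·A⁻³·mol.
Both reduce to kg⁴·m⁴·s⁻¹²·A⁻³·mol.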